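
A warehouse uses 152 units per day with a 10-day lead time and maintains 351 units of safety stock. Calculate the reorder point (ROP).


Formula: ROP = (Daily Demand * Lead Time) + Safety Stock
Demand during lead time = 152 * 10 = 1520 units
ROP = 1520 + 351 = 1871 units

1871 units


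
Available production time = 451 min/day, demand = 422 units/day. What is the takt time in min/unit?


Formula: Takt Time = Available Production Time / Customer Demand
Takt = 451 min/day / 422 units/day
Takt = 1.07 min/unit

1.07 min/unit


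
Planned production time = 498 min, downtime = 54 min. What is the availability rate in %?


Formula: Availability = (Planned Time - Downtime) / Planned Time * 100
Uptime = 498 - 54 = 444 min
Availability = 444 / 498 * 100 = 89.2%

89.2%


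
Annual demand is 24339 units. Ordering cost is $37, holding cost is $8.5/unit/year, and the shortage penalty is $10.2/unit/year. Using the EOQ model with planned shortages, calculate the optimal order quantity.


Formula: EOQ* = sqrt(2DS/H) * sqrt((H+P)/P)
Base EOQ = sqrt(2*24339*37/8.5) = 460.32 units
Correction = sqrt((8.5+10.2)/10.2) = 1.35401
EOQ* = 460.32 * 1.35401 = 623.3 units

623.3 units


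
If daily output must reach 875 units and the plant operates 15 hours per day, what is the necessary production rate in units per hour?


Formula: Production Rate = Daily Demand / Available Hours
Rate = 875 units/day / 15 hours/day
Rate = 58.3 units/hour

58.3 units/hour


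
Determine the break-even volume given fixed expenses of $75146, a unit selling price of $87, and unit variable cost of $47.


Formula: BEQ = Fixed Costs / (Price - Variable Cost)
Contribution margin = $87 - $47 = $40/unit
BEQ = ceil($75146 / $40/unit) = ceil(1878.65) = 1879 units

1879 units


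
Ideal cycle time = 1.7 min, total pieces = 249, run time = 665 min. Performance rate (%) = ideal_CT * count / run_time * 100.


Formula: Performance = (Ideal CT * Total Count) / Run Time * 100
Ideal output time = 1.7 * 249 = 423.3 min
Performance = 423.3 / 665 * 100 = 63.7%

63.7%


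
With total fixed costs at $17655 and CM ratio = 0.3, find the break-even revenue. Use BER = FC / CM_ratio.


Formula: BER = Fixed Costs / Contribution Margin Ratio
BER = $17655 / 0.3
BER = $58850.00 (to the nearest cent)

$58850.00


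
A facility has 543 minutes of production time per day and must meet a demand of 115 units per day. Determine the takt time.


Formula: Takt Time = Available Production Time / Customer Demand
Takt = 543 min/day / 115 units/day
Takt = 4.72 min/unit

4.72 min/unit


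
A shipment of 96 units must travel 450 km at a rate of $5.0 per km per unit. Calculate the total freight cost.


TC = dist * cost * units = 450 * 5.0 * 96 = $216000.00

$216000.00


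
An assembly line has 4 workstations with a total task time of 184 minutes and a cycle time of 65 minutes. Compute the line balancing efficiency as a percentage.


Formula: Efficiency = Sum of Task Times / (N_stations * CT) * 100
Total station capacity = 4 stations * 65 min = 260 min
Efficiency = 184 / 260 * 100 = 70.8%

70.8%


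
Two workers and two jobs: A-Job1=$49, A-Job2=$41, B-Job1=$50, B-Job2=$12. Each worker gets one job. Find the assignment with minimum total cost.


Option 1: A->1 + B->2 = $49 + $12 = $61
Option 2: A->2 + B->1 = $41 + $50 = $91
Min cost = min($61, $91) = $61

$61


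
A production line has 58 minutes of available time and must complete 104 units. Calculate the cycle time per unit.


Formula: CT = Available Time / Number of Units
CT = 58 min / 104 units
CT = 0.56 min/unit

0.56 min/unit


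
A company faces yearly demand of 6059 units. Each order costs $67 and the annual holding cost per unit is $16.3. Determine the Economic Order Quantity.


Formula: EOQ = sqrt(2 * D * S / H)
Numerator: 2 * 6059 * 67 = 811906
2DS/H = 811906 / 16.3 = 49810.2
EOQ = sqrt(49810.2) = 223.2 units

223.2 units


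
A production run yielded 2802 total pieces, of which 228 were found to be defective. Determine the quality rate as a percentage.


Formula: Quality Rate = Good Pieces / Total Pieces * 100
Good pieces = 2802 - 228 = 2574
QR = 2574 / 2802 * 100 = 91.9%

91.9%


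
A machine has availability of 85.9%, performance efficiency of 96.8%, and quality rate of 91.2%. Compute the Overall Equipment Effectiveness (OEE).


Formula: OEE = Availability * Performance * Quality / 10000
A * P = 85.9% * 96.8% / 100 = 83.15%
OEE = 83.15% * 91.2% / 100 = 75.8%

75.8%


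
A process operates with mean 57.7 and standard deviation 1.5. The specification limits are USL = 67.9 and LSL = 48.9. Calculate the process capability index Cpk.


Cpu = (67.9 - 57.7) / (3 * 1.5) = 2.27
Cpl = (57.7 - 48.9) / (3 * 1.5) = 1.96
Cpk = min(2.27, 1.96) = 1.96

1.96


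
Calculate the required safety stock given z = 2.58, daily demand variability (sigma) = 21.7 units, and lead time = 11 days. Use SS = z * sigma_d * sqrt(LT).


Formula: SS = z * sigma_d * sqrt(LT)
sqrt(LT) = sqrt(11) = 3.3166
SS = 2.58 * 21.7 * 3.3166
SS = 185.7 units

185.7 units


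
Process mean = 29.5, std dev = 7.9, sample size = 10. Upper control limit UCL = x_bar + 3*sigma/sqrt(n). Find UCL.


UCL = 29.5 + 3 * 7.9 / sqrt(10)

36.99


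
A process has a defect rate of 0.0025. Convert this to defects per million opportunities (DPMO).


DPMO = defect_rate * 1000000 = 0.0025 * 1000000

2500


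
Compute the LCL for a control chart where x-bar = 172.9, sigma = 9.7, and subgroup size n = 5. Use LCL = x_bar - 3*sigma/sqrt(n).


LCL = 172.9 - 3 * 9.7 / sqrt(5)

159.89


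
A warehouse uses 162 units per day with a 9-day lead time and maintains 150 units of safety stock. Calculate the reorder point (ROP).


Formula: ROP = (Daily Demand * Lead Time) + Safety Stock
Demand during lead time = 162 * 9 = 1458 units
ROP = 1458 + 150 = 1608 units

1608 units


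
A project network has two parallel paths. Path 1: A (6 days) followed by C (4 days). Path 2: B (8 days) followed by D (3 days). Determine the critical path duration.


Path 1 = 6 + 4 = 10 days
Path 2 = 8 + 3 = 11 days
Duration = max(10, 11) = 11 days

11 days


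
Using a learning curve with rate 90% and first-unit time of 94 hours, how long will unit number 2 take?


Formula: T_n = T_1 * (learning_rate)^(log2(n)) where learning_rate = rate/100
Doublings = log2(2) = 1
T_n = 94 * 0.9^1
T_n = 94 * 0.9 = 84.6 hours

84.6 hours


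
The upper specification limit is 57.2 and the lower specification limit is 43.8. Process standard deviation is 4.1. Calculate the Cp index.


Cp = (57.2 - 43.8) / (6 * 4.1)

0.54


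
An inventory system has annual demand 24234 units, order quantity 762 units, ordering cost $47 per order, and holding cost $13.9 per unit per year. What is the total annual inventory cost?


TC = 24234/762 * 47 + 762/2 * 13.9

$6790.65


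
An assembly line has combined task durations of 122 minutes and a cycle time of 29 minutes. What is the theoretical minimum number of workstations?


Formula: N_min = ceil(Sum of Task Times / Cycle Time)
N_min = ceil(122 min / 29 min) = ceil(4.2069)
N_min = 5 stations

5


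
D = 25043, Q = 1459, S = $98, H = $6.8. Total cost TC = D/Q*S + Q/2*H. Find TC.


TC = 25043/1459 * 98 + 1459/2 * 6.8

$6642.72


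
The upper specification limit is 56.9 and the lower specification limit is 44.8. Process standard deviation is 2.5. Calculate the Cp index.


Cp = (56.9 - 44.8) / (6 * 2.5)

0.81


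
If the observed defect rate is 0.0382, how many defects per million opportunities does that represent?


DPMO = defect_rate * 1000000 = 0.0382 * 1000000

38200


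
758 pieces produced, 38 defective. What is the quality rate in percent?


Formula: Quality Rate = Good Pieces / Total Pieces * 100
Good pieces = 758 - 38 = 720
QR = 720 / 758 * 100 = 95.0%

95.0%


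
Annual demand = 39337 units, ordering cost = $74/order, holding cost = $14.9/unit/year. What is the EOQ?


Formula: EOQ = sqrt(2 * D * S / H)
Numerator: 2 * 39337 * 74 = 5821876
2DS/H = 5821876 / 14.9 = 390729.9
EOQ = sqrt(390729.9) = 625.1 units

625.1 units


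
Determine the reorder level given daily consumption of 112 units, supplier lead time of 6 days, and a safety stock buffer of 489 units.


Formula: ROP = (Daily Demand * Lead Time) + Safety Stock
Demand during lead time = 112 * 6 = 672 units
ROP = 672 + 489 = 1161 units

1161 units


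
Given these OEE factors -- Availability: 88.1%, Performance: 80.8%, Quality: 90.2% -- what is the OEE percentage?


Formula: OEE = Availability * Performance * Quality / 10000
A * P = 88.1% * 80.8% / 100 = 71.18%
OEE = 71.18% * 90.2% / 100 = 64.2%

64.2%


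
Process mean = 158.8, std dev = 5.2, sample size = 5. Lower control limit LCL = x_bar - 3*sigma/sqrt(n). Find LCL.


LCL = 158.8 - 3 * 5.2 / sqrt(5)

151.82


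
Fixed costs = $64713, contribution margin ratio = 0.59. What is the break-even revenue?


Formula: BER = Fixed Costs / Contribution Margin Ratio
BER = $64713 / 0.59
BER = $109683.05 (to the nearest cent)

$109683.05


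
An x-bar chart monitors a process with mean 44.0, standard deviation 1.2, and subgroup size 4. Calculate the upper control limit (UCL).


UCL = 44.0 + 3 * 1.2 / sqrt(4)

45.8


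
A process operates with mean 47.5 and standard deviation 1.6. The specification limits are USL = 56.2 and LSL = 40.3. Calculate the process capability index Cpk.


Cpu = (56.2 - 47.5) / (3 * 1.6) = 1.81
Cpl = (47.5 - 40.3) / (3 * 1.6) = 1.5
Cpk = min(1.81, 1.5) = 1.5

1.5


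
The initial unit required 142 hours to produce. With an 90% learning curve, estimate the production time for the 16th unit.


Formula: T_n = T_1 * (learning_rate)^(log2(n)) where learning_rate = rate/100
Doublings = log2(16) = 4
T_n = 142 * 0.9^4
T_n = 142 * 0.6561 = 93.2 hours

93.2 hours


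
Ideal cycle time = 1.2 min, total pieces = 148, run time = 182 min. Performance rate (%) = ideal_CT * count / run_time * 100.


Formula: Performance = (Ideal CT * Total Count) / Run Time * 100
Ideal output time = 1.2 * 148 = 177.6 min
Performance = 177.6 / 182 * 100 = 97.6%

97.6%


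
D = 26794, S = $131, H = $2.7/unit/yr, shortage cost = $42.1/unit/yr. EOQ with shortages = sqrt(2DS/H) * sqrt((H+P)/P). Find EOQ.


Formula: EOQ* = sqrt(2DS/H) * sqrt((H+P)/P)
Base EOQ = sqrt(2*26794*131/2.7) = 1612.45 units
Correction = sqrt((2.7+42.1)/42.1) = 1.03157
EOQ* = 1612.45 * 1.03157 = 1663.4 units

1663.4 units


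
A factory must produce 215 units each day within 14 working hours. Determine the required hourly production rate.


Formula: Production Rate = Daily Demand / Available Hours
Rate = 215 units/day / 14 hours/day
Rate = 15.4 units/hour

15.4 units/hour


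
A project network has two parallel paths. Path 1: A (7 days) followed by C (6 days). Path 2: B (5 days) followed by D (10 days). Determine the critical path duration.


Path 1 = 7 + 6 = 13 days
Path 2 = 5 + 10 = 15 days
Duration = max(13, 15) = 15 days

15 days


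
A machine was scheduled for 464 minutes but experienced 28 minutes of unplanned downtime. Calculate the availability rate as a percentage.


Formula: Availability = (Planned Time - Downtime) / Planned Time * 100
Uptime = 464 - 28 = 436 min
Availability = 436 / 464 * 100 = 94.0%

94.0%


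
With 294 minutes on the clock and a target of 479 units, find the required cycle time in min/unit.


Formula: CT = Available Time / Number of Units
CT = 294 min / 479 units
CT = 0.61 min/unit

0.61 min/unit


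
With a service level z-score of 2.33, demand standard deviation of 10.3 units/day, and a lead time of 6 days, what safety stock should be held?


Formula: SS = z * sigma_d * sqrt(LT)
sqrt(LT) = sqrt(6) = 2.4495
SS = 2.33 * 10.3 * 2.4495
SS = 58.8 units

58.8 units


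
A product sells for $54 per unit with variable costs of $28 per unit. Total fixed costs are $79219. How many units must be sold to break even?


Formula: BEQ = Fixed Costs / (Price - Variable Cost)
Contribution margin = $54 - $28 = $26/unit
BEQ = ceil($79219 / $26/unit) = ceil(3046.88) = 3047 units

3047 units


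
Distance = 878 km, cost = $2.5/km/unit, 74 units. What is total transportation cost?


TC = dist * cost * units = 878 * 2.5 * 74 = $162430.00

$162430.00


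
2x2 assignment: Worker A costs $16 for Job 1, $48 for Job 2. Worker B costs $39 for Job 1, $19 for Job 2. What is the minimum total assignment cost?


Option 1: A->1 + B->2 = $16 + $19 = $35
Option 2: A->2 + B->1 = $48 + $39 = $87
Min cost = min($35, $87) = $35

$35


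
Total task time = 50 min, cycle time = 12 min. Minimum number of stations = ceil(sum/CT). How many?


Formula: N_min = ceil(Sum of Task Times / Cycle Time)
N_min = ceil(50 min / 12 min) = ceil(4.1667)
N_min = 5 stations

5


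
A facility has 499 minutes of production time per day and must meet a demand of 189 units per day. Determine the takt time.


Formula: Takt Time = Available Production Time / Customer Demand
Takt = 499 min/day / 189 units/day
Takt = 2.64 min/unit

2.64 min/unit


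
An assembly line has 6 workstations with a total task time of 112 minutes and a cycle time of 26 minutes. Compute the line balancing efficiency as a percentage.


Formula: Efficiency = Sum of Task Times / (N_stations * CT) * 100
Total station capacity = 6 stations * 26 min = 156 min
Efficiency = 112 / 156 * 100 = 71.8%

71.8%


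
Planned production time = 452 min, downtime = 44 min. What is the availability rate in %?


Formula: Availability = (Planned Time - Downtime) / Planned Time * 100
Uptime = 452 - 44 = 408 min
Availability = 408 / 452 * 100 = 90.3%

90.3%


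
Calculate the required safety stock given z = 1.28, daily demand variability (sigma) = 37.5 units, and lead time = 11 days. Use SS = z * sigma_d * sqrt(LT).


Formula: SS = z * sigma_d * sqrt(LT)
sqrt(LT) = sqrt(11) = 3.3166
SS = 1.28 * 37.5 * 3.3166
SS = 159.2 units

159.2 units


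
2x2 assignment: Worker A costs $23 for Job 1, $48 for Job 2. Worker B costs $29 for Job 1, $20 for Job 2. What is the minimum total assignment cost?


Option 1: A->1 + B->2 = $23 + $20 = $43
Option 2: A->2 + B->1 = $48 + $29 = $77
Min cost = min($43, $77) = $43

$43


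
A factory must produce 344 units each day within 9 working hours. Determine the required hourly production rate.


Formula: Production Rate = Daily Demand / Available Hours
Rate = 344 units/day / 9 hours/day
Rate = 38.2 units/hour

38.2 units/hour


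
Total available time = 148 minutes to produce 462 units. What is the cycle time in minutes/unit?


Formula: CT = Available Time / Number of Units
CT = 148 min / 462 units
CT = 0.32 min/unit

0.32 min/unit


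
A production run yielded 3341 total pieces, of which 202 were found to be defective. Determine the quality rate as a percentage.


Formula: Quality Rate = Good Pieces / Total Pieces * 100
Good pieces = 3341 - 202 = 3139
QR = 3139 / 3341 * 100 = 94.0%

94.0%


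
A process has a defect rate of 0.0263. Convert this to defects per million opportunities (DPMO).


DPMO = defect_rate * 1000000 = 0.0263 * 1000000

26300


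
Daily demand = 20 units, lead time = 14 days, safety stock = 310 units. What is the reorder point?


Formula: ROP = (Daily Demand * Lead Time) + Safety Stock
Demand during lead time = 20 * 14 = 280 units
ROP = 280 + 310 = 590 units

590 units


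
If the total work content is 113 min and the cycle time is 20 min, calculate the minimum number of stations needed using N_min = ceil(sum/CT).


Formula: N_min = ceil(Sum of Task Times / Cycle Time)
N_min = ceil(113 min / 20 min) = ceil(5.65)
N_min = 6 stations

6


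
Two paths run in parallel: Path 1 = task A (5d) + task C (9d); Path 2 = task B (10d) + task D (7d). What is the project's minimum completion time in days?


Path 1 = 5 + 9 = 14 days
Path 2 = 10 + 7 = 17 days
Duration = max(14, 17) = 17 days

17 days


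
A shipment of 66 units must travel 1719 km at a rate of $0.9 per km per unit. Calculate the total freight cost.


TC = dist * cost * units = 1719 * 0.9 * 66 = $102108.60

$102108.60


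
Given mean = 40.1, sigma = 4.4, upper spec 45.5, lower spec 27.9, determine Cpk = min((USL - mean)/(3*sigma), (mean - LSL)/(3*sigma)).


Cpu = (45.5 - 40.1) / (3 * 4.4) = 0.41
Cpl = (40.1 - 27.9) / (3 * 4.4) = 0.92
Cpk = min(0.41, 0.92) = 0.41

0.41


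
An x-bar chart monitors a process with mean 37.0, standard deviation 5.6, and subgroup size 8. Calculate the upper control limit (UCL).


UCL = 37.0 + 3 * 5.6 / sqrt(8)

42.94


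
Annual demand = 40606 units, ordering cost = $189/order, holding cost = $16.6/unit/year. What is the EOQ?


Formula: EOQ = sqrt(2 * D * S / H)
Numerator: 2 * 40606 * 189 = 15349068
2DS/H = 15349068 / 16.6 = 924642.7
EOQ = sqrt(924642.7) = 961.6 units

961.6 units


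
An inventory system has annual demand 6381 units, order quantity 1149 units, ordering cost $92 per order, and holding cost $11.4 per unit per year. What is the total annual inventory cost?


TC = 6381/1149 * 92 + 1149/2 * 11.4

$7060.22


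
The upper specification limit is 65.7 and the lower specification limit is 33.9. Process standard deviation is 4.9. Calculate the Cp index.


Cp = (65.7 - 33.9) / (6 * 4.9)

1.08


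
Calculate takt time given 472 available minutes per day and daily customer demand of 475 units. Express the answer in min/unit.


Formula: Takt Time = Available Production Time / Customer Demand
Takt = 472 min/day / 475 units/day
Takt = 0.99 min/unit

0.99 min/unit


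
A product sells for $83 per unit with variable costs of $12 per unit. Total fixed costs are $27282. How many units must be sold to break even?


Formula: BEQ = Fixed Costs / (Price - Variable Cost)
Contribution margin = $83 - $12 = $71/unit
BEQ = ceil($27282 / $71/unit) = ceil(384.25) = 385 units

385 units


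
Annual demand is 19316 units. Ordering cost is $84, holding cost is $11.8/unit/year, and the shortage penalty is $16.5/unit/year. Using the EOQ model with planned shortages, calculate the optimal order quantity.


Formula: EOQ* = sqrt(2DS/H) * sqrt((H+P)/P)
Base EOQ = sqrt(2*19316*84/11.8) = 524.41 units
Correction = sqrt((11.8+16.5)/16.5) = 1.30964
EOQ* = 524.41 * 1.30964 = 686.8 units

686.8 units


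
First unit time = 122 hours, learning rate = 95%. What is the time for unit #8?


Formula: T_n = T_1 * (learning_rate)^(log2(n)) where learning_rate = rate/100
Doublings = log2(8) = 3
T_n = 122 * 0.95^3
T_n = 122 * 0.8574 = 104.6 hours

104.6 hours


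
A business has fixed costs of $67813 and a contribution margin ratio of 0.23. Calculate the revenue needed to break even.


Formula: BER = Fixed Costs / Contribution Margin Ratio
BER = $67813 / 0.23
BER = $294839.13 (to the nearest cent)

$294839.13


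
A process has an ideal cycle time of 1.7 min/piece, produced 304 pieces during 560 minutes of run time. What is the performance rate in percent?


Formula: Performance = (Ideal CT * Total Count) / Run Time * 100
Ideal output time = 1.7 * 304 = 516.8 min
Performance = 516.8 / 560 * 100 = 92.3%

92.3%


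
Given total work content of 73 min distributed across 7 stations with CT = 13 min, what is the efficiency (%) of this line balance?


Formula: Efficiency = Sum of Task Times / (N_stations * CT) * 100
Total station capacity = 7 stations * 13 min = 91 min
Efficiency = 73 / 91 * 100 = 80.2%

80.2%


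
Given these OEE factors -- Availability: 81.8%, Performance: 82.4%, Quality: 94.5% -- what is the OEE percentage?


Formula: OEE = Availability * Performance * Quality / 10000
A * P = 81.8% * 82.4% / 100 = 67.4%
OEE = 67.4% * 94.5% / 100 = 63.7%

63.7%


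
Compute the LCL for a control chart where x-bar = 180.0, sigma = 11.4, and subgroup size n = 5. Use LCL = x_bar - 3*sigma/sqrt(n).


LCL = 180.0 - 3 * 11.4 / sqrt(5)

164.71


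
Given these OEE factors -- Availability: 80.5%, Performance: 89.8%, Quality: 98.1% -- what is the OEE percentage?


Formula: OEE = Availability * Performance * Quality / 10000
A * P = 80.5% * 89.8% / 100 = 72.29%
OEE = 72.29% * 98.1% / 100 = 70.9%

70.9%


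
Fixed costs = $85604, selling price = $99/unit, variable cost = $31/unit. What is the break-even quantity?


Formula: BEQ = Fixed Costs / (Price - Variable Cost)
Contribution margin = $99 - $31 = $68/unit
BEQ = ceil($85604 / $68/unit) = ceil(1258.88) = 1259 units

1259 units


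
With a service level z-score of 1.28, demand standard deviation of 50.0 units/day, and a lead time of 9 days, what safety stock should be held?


Formula: SS = z * sigma_d * sqrt(LT)
sqrt(LT) = sqrt(9) = 3.0
SS = 1.28 * 50.0 * 3.0
SS = 192.0 units

192.0 units


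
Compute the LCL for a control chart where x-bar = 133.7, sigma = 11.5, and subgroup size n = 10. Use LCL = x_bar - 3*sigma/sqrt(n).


LCL = 133.7 - 3 * 11.5 / sqrt(10)

122.79


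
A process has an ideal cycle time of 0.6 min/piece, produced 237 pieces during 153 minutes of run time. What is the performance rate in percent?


Formula: Performance = (Ideal CT * Total Count) / Run Time * 100
Ideal output time = 0.6 * 237 = 142.2 min
Performance = 142.2 / 153 * 100 = 92.9%

92.9%


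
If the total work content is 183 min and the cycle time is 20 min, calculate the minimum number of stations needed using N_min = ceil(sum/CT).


Formula: N_min = ceil(Sum of Task Times / Cycle Time)
N_min = ceil(183 min / 20 min) = ceil(9.15)
N_min = 10 stations

10


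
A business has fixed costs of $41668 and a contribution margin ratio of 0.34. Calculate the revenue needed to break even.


Formula: BER = Fixed Costs / Contribution Margin Ratio
BER = $41668 / 0.34
BER = $122552.94 (to the nearest cent)

$122552.94


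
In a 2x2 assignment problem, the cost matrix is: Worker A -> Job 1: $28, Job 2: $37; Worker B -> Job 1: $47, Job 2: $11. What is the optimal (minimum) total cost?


Option 1: A->1 + B->2 = $28 + $11 = $39
Option 2: A->2 + B->1 = $37 + $47 = $84
Min cost = min($39, $84) = $39

$39


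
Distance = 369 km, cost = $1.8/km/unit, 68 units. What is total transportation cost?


TC = dist * cost * units = 369 * 1.8 * 68 = $45165.60

$45165.60


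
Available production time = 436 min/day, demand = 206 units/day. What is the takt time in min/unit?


Formula: Takt Time = Available Production Time / Customer Demand
Takt = 436 min/day / 206 units/day
Takt = 2.12 min/unit

2.12 min/unit


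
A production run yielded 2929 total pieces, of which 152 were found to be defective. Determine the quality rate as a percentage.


Formula: Quality Rate = Good Pieces / Total Pieces * 100
Good pieces = 2929 - 152 = 2777
QR = 2777 / 2929 * 100 = 94.8%

94.8%


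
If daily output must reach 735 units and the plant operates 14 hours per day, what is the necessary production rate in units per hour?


Formula: Production Rate = Daily Demand / Available Hours
Rate = 735 units/day / 14 hours/day
Rate = 52.5 units/hour

52.5 units/hour


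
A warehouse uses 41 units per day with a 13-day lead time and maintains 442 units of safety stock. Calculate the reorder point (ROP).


Formula: ROP = (Daily Demand * Lead Time) + Safety Stock
Demand during lead time = 41 * 13 = 533 units
ROP = 533 + 442 = 975 units

975 units


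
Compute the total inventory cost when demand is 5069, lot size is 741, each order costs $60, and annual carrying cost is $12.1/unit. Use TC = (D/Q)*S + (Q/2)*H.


TC = 5069/741 * 60 + 741/2 * 12.1

$4893.50


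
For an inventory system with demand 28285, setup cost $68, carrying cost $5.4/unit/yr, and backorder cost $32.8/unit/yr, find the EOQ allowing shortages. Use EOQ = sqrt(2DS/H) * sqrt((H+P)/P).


Formula: EOQ* = sqrt(2DS/H) * sqrt((H+P)/P)
Base EOQ = sqrt(2*28285*68/5.4) = 844.02 units
Correction = sqrt((5.4+32.8)/32.8) = 1.07918
EOQ* = 844.02 * 1.07918 = 910.8 units

910.8 units


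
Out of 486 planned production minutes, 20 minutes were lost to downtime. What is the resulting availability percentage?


Formula: Availability = (Planned Time - Downtime) / Planned Time * 100
Uptime = 486 - 20 = 466 min
Availability = 466 / 486 * 100 = 95.9%

95.9%


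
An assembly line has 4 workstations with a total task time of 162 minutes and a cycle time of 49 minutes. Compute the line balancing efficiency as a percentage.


Formula: Efficiency = Sum of Task Times / (N_stations * CT) * 100
Total station capacity = 4 stations * 49 min = 196 min
Efficiency = 162 / 196 * 100 = 82.7%

82.7%


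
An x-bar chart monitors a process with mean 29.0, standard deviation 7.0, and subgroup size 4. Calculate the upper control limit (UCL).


UCL = 29.0 + 3 * 7.0 / sqrt(4)

39.5


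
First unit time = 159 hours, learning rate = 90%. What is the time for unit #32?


Formula: T_n = T_1 * (learning_rate)^(log2(n)) where learning_rate = rate/100
Doublings = log2(32) = 5
T_n = 159 * 0.9^5
T_n = 159 * 0.5905 = 93.9 hours

93.9 hours


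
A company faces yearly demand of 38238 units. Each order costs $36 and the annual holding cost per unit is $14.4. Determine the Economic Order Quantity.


Formula: EOQ = sqrt(2 * D * S / H)
Numerator: 2 * 38238 * 36 = 2753136
2DS/H = 2753136 / 14.4 = 191190.0
EOQ = sqrt(191190.0) = 437.3 units

437.3 units


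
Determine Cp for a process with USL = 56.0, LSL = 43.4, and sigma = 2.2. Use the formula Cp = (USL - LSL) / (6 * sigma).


Cp = (56.0 - 43.4) / (6 * 2.2)

0.95


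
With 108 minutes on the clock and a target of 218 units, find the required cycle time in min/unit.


Formula: CT = Available Time / Number of Units
CT = 108 min / 218 units
CT = 0.5 min/unit

0.5 min/unit


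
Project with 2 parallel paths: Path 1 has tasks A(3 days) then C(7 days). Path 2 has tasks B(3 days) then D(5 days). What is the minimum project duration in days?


Path 1 = 3 + 7 = 10 days
Path 2 = 3 + 5 = 8 days
Duration = max(10, 8) = 10 days

10 days


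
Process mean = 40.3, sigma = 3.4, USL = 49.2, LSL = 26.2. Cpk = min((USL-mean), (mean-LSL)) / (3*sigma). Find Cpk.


Cpu = (49.2 - 40.3) / (3 * 3.4) = 0.87
Cpl = (40.3 - 26.2) / (3 * 3.4) = 1.38
Cpk = min(0.87, 1.38) = 0.87

0.87


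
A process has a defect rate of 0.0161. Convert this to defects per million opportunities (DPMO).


DPMO = defect_rate * 1000000 = 0.0161 * 1000000

16100


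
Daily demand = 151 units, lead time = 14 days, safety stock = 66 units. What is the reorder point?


Formula: ROP = (Daily Demand * Lead Time) + Safety Stock
Demand during lead time = 151 * 14 = 2114 units
ROP = 2114 + 66 = 2180 units

2180 units


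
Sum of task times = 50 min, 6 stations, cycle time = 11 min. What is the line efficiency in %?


Formula: Efficiency = Sum of Task Times / (N_stations * CT) * 100
Total station capacity = 6 stations * 11 min = 66 min
Efficiency = 50 / 66 * 100 = 75.8%

75.8%


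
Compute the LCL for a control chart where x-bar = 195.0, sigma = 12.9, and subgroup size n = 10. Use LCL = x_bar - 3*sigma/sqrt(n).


LCL = 195.0 - 3 * 12.9 / sqrt(10)

182.76


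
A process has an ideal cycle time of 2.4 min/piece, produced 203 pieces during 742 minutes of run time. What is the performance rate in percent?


Formula: Performance = (Ideal CT * Total Count) / Run Time * 100
Ideal output time = 2.4 * 203 = 487.2 min
Performance = 487.2 / 742 * 100 = 65.7%

65.7%


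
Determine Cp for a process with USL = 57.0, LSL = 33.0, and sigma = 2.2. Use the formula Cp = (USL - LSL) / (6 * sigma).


Cp = (57.0 - 33.0) / (6 * 2.2)

1.82


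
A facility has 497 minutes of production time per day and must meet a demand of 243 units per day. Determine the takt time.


Formula: Takt Time = Available Production Time / Customer Demand
Takt = 497 min/day / 243 units/day
Takt = 2.05 min/unit

2.05 min/unit


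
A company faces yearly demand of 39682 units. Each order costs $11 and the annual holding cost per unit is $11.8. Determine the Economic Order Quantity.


Formula: EOQ = sqrt(2 * D * S / H)
Numerator: 2 * 39682 * 11 = 873004
2DS/H = 873004 / 11.8 = 73983.4
EOQ = sqrt(73983.4) = 272.0 units

272.0 units


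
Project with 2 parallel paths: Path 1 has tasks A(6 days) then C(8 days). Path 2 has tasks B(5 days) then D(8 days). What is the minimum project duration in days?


Path 1 = 6 + 8 = 14 days
Path 2 = 5 + 8 = 13 days
Duration = max(14, 13) = 14 days

14 days


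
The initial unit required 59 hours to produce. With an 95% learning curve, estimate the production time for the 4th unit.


Formula: T_n = T_1 * (learning_rate)^(log2(n)) where learning_rate = rate/100
Doublings = log2(4) = 2
T_n = 59 * 0.95^2
T_n = 59 * 0.9025 = 53.2 hours

53.2 hours


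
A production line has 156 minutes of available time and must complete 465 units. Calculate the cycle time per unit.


Formula: CT = Available Time / Number of Units
CT = 156 min / 465 units
CT = 0.34 min/unit

0.34 min/unit


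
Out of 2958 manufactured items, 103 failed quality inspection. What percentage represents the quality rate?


Formula: Quality Rate = Good Pieces / Total Pieces * 100
Good pieces = 2958 - 103 = 2855
QR = 2855 / 2958 * 100 = 96.5%

96.5%


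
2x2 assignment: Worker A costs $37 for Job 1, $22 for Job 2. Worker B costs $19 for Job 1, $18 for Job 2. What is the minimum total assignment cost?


Option 1: A->1 + B->2 = $37 + $18 = $55
Option 2: A->2 + B->1 = $22 + $19 = $41
Min cost = min($55, $41) = $41

$41


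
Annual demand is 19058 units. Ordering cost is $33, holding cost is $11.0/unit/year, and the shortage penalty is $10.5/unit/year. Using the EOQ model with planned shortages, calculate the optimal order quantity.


Formula: EOQ* = sqrt(2DS/H) * sqrt((H+P)/P)
Base EOQ = sqrt(2*19058*33/11.0) = 338.15 units
Correction = sqrt((11.0+10.5)/10.5) = 1.43095
EOQ* = 338.15 * 1.43095 = 483.9 units

483.9 units


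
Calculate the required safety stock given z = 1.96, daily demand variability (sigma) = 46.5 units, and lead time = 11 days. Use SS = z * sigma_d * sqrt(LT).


Formula: SS = z * sigma_d * sqrt(LT)
sqrt(LT) = sqrt(11) = 3.3166
SS = 1.96 * 46.5 * 3.3166
SS = 302.3 units

302.3 units


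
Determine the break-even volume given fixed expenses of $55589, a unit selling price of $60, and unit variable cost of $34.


Formula: BEQ = Fixed Costs / (Price - Variable Cost)
Contribution margin = $60 - $34 = $26/unit
BEQ = ceil($55589 / $26/unit) = ceil(2138.04) = 2139 units

2139 units


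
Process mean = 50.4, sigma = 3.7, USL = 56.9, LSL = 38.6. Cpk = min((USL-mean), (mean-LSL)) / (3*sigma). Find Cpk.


Cpu = (56.9 - 50.4) / (3 * 3.7) = 0.59
Cpl = (50.4 - 38.6) / (3 * 3.7) = 1.06
Cpk = min(0.59, 1.06) = 0.59

0.59


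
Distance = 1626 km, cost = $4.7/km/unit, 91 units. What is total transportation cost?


TC = dist * cost * units = 1626 * 4.7 * 91 = $695440.20

$695440.20


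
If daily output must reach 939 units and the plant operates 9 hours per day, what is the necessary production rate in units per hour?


Formula: Production Rate = Daily Demand / Available Hours
Rate = 939 units/day / 9 hours/day
Rate = 104.3 units/hour

104.3 units/hour


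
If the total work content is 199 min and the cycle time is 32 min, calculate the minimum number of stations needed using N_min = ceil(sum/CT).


Formula: N_min = ceil(Sum of Task Times / Cycle Time)
N_min = ceil(199 min / 32 min) = ceil(6.2188)
N_min = 7 stations

7


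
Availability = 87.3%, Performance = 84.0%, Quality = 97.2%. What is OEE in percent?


Formula: OEE = Availability * Performance * Quality / 10000
A * P = 87.3% * 84.0% / 100 = 73.33%
OEE = 73.33% * 97.2% / 100 = 71.3%

71.3%


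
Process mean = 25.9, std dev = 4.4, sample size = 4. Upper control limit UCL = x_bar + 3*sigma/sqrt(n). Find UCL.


UCL = 25.9 + 3 * 4.4 / sqrt(4)

32.5


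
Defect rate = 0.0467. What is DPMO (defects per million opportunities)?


DPMO = defect_rate * 1000000 = 0.0467 * 1000000

46700


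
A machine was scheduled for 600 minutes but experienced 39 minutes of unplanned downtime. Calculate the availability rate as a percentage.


Formula: Availability = (Planned Time - Downtime) / Planned Time * 100
Uptime = 600 - 39 = 561 min
Availability = 561 / 600 * 100 = 93.5%

93.5%


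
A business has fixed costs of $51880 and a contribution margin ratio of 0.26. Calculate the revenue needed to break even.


Formula: BER = Fixed Costs / Contribution Margin Ratio
BER = $51880 / 0.26
BER = $199538.46 (to the nearest cent)

$199538.46


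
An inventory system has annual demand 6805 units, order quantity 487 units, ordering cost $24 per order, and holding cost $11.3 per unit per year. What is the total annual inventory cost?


TC = 6805/487 * 24 + 487/2 * 11.3

$3086.91


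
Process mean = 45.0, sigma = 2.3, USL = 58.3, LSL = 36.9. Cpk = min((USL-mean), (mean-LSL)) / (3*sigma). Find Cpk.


Cpu = (58.3 - 45.0) / (3 * 2.3) = 1.93
Cpl = (45.0 - 36.9) / (3 * 2.3) = 1.17
Cpk = min(1.93, 1.17) = 1.17

1.17


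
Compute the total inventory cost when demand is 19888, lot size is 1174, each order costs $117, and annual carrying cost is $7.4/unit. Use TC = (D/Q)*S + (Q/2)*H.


TC = 19888/1174 * 117 + 1174/2 * 7.4

$6325.82


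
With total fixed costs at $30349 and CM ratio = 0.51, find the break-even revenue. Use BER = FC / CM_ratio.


Formula: BER = Fixed Costs / Contribution Margin Ratio
BER = $30349 / 0.51
BER = $59507.84 (to the nearest cent)

$59507.84


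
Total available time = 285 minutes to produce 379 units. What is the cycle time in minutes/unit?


Formula: CT = Available Time / Number of Units
CT = 285 min / 379 units
CT = 0.75 min/unit

0.75 min/unit


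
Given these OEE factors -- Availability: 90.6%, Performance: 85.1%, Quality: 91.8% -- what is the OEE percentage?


Formula: OEE = Availability * Performance * Quality / 10000
A * P = 90.6% * 85.1% / 100 = 77.1%
OEE = 77.1% * 91.8% / 100 = 70.8%

70.8%


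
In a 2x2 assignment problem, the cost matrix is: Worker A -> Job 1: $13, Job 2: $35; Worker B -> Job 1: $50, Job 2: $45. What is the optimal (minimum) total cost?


Option 1: A->1 + B->2 = $13 + $45 = $58
Option 2: A->2 + B->1 = $35 + $50 = $85
Min cost = min($58, $85) = $58

$58


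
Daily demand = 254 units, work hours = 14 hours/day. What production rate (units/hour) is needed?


Formula: Production Rate = Daily Demand / Available Hours
Rate = 254 units/day / 14 hours/day
Rate = 18.1 units/hour

18.1 units/hour


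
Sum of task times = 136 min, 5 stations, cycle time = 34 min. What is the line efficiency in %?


Formula: Efficiency = Sum of Task Times / (N_stations * CT) * 100
Total station capacity = 5 stations * 34 min = 170 min
Efficiency = 136 / 170 * 100 = 80.0%

80.0%


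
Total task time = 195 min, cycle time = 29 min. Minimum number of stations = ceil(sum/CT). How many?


Formula: N_min = ceil(Sum of Task Times / Cycle Time)
N_min = ceil(195 min / 29 min) = ceil(6.7241)
N_min = 7 stations

7


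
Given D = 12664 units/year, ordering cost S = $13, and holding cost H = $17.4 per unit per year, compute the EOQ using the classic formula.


Formula: EOQ = sqrt(2 * D * S / H)
Numerator: 2 * 12664 * 13 = 329264
2DS/H = 329264 / 17.4 = 18923.2
EOQ = sqrt(18923.2) = 137.6 units

137.6 units


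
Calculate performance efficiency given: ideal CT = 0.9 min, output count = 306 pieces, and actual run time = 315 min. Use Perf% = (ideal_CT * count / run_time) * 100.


Formula: Performance = (Ideal CT * Total Count) / Run Time * 100
Ideal output time = 0.9 * 306 = 275.4 min
Performance = 275.4 / 315 * 100 = 87.4%

87.4%


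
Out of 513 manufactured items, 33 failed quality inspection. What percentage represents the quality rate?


Formula: Quality Rate = Good Pieces / Total Pieces * 100
Good pieces = 513 - 33 = 480
QR = 480 / 513 * 100 = 93.6%

93.6%


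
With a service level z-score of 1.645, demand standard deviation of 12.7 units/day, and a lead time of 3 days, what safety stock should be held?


Formula: SS = z * sigma_d * sqrt(LT)
sqrt(LT) = sqrt(3) = 1.7321
SS = 1.645 * 12.7 * 1.7321
SS = 36.2 units

36.2 units


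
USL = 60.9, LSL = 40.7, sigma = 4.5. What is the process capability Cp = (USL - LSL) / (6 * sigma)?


Cp = (60.9 - 40.7) / (6 * 4.5)

0.75


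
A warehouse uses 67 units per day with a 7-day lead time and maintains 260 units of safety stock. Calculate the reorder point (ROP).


Formula: ROP = (Daily Demand * Lead Time) + Safety Stock
Demand during lead time = 67 * 7 = 469 units
ROP = 469 + 260 = 729 units

729 units


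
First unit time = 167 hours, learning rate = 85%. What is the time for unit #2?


Formula: T_n = T_1 * (learning_rate)^(log2(n)) where learning_rate = rate/100
Doublings = log2(2) = 1
T_n = 167 * 0.85^1
T_n = 167 * 0.85 = 142.0 hours

142.0 hours


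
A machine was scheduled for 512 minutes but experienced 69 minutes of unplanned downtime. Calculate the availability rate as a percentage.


Formula: Availability = (Planned Time - Downtime) / Planned Time * 100
Uptime = 512 - 69 = 443 min
Availability = 443 / 512 * 100 = 86.5%

86.5%


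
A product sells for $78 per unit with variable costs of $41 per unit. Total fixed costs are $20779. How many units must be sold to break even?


Formula: BEQ = Fixed Costs / (Price - Variable Cost)
Contribution margin = $78 - $41 = $37/unit
BEQ = ceil($20779 / $37/unit) = ceil(561.59) = 562 units

562 units


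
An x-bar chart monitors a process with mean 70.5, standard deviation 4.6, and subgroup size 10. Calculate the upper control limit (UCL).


UCL = 70.5 + 3 * 4.6 / sqrt(10)

74.86


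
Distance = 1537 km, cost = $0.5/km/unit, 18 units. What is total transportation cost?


TC = dist * cost * units = 1537 * 0.5 * 18 = $13833.00

$13833.00


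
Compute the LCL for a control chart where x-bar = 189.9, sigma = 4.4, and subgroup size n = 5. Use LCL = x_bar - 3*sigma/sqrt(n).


LCL = 189.9 - 3 * 4.4 / sqrt(5)

184.0


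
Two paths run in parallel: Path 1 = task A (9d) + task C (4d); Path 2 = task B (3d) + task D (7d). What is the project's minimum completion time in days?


Path 1 = 9 + 4 = 13 days
Path 2 = 3 + 7 = 10 days
Duration = max(13, 10) = 13 days

13 days


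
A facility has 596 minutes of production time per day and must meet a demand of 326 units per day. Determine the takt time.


Formula: Takt Time = Available Production Time / Customer Demand
Takt = 596 min/day / 326 units/day
Takt = 1.83 min/unit

1.83 min/unit


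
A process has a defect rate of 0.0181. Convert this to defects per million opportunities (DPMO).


DPMO = defect_rate * 1000000 = 0.0181 * 1000000

18100


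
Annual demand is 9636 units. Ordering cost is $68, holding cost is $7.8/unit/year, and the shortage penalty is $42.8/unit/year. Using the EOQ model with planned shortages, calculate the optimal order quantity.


Formula: EOQ* = sqrt(2DS/H) * sqrt((H+P)/P)
Base EOQ = sqrt(2*9636*68/7.8) = 409.89 units
Correction = sqrt((7.8+42.8)/42.8) = 1.08731
EOQ* = 409.89 * 1.08731 = 445.7 units

445.7 units


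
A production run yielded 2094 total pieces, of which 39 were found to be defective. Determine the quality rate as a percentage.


Formula: Quality Rate = Good Pieces / Total Pieces * 100
Good pieces = 2094 - 39 = 2055
QR = 2055 / 2094 * 100 = 98.1%

98.1%


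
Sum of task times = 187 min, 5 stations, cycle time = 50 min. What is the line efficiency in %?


Formula: Efficiency = Sum of Task Times / (N_stations * CT) * 100
Total station capacity = 5 stations * 50 min = 250 min
Efficiency = 187 / 250 * 100 = 74.8%

74.8%


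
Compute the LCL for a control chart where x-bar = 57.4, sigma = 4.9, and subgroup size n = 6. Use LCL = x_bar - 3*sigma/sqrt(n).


LCL = 57.4 - 3 * 4.9 / sqrt(6)

51.4


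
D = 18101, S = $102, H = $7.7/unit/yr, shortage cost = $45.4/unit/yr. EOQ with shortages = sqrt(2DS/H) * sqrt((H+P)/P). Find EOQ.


Formula: EOQ* = sqrt(2DS/H) * sqrt((H+P)/P)
Base EOQ = sqrt(2*18101*102/7.7) = 692.5 units
Correction = sqrt((7.7+45.4)/45.4) = 1.08148
EOQ* = 692.5 * 1.08148 = 748.9 units

748.9 units
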